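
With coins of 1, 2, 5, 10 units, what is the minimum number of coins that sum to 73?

Greedy: take as many of the largest coin as possible, then repeat with the remainder.
73 = 7×10 + 1×2 + 1×1
Total coins = 7 + 1 + 1 = 9

9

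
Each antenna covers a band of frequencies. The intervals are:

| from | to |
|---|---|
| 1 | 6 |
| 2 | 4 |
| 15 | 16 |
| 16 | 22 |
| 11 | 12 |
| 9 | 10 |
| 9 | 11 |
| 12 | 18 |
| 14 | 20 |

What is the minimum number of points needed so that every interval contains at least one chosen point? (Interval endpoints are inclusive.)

Process intervals by earliest right end; each time one isn't hit yet, stab at its right endpoint.
Sorted: [2,4] [1,6] [9,10] [9,11] [11,12] [15,16] [12,18] [14,20] [16,22]
{[2,4],[1,6]} hit by 4; {[9,10],[9,11]} hit by 10; {[11,12]} hit by 12; {[15,16],[12,18],[14,20],[16,22]} hit by 16.
Points: 4, 10, 12, 16 (4 total).

4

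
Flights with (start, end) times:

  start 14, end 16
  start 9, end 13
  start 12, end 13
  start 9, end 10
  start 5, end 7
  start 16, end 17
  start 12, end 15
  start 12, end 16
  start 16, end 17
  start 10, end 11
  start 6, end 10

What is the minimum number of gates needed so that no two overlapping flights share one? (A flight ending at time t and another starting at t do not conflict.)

4

Count concurrent intervals with a sweep; the peak is the room count.
starts: [5, 6, 9, 9, 10, 12, 12, 12, 14, 16, 16]
ends:   [7, 10, 10, 11, 13, 13, 15, 16, 16, 17, 17]
s5→1 s6→2 e7→1 s9→2 s9→3 e10→2 e10→1 s10→2 e11→1 s12→2 s12→3 s12→4  — peak 4.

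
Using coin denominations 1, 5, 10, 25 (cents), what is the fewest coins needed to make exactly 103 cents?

7

Greedy: take as many of the largest coin as possible, then repeat with the remainder.
103 = 4×25 + 3×1
Total coins = 4 + 3 = 7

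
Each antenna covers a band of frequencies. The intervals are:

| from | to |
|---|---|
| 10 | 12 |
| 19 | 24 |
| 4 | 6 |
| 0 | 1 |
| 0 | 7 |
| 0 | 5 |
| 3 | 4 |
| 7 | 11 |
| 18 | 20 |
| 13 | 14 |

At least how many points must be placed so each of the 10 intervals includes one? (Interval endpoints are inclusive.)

5

By right end: [0,1]  [3,4]  [0,5]  [4,6]  [0,7]  [7,11]  [10,12]  [13,14]  [18,20]  [19,24]
[0,1] uncovered → point at 1; [3,4] uncovered → point at 4; [7,11] uncovered → point at 11; [13,14] uncovered → point at 14; [18,20] uncovered → point at 20.
Points: 1, 4, 11, 14, 20 (5 total).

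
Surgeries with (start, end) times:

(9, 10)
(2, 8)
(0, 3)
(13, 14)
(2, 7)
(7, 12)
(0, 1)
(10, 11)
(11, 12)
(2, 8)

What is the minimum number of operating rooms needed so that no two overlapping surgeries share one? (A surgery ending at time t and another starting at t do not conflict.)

The answer is the maximum number of intervals overlapping at any instant.
starts: [0, 0, 2, 2, 2, 7, 9, 10, 11, 13]
ends:   [1, 3, 7, 8, 8, 10, 11, 12, 12, 14]
s0→1 s0→2 e1→1 s2→2 s2→3 s2→4  — peak 4.

4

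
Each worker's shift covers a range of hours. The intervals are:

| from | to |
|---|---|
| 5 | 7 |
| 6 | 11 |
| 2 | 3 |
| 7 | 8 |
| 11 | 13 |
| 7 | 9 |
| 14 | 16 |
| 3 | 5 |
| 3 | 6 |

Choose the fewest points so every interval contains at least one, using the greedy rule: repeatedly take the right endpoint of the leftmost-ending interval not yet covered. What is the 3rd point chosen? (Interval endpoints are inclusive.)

By right end: [2,3]  [3,5]  [3,6]  [5,7]  [7,8]  [7,9]  [6,11]  [11,13]  [14,16]
[2,3] uncovered → point at 3; [5,7] uncovered → point at 7; [11,13] uncovered → point at 13; [14,16] uncovered → point at 16.
Points: 3, 7, 13, 16 (4 total).

13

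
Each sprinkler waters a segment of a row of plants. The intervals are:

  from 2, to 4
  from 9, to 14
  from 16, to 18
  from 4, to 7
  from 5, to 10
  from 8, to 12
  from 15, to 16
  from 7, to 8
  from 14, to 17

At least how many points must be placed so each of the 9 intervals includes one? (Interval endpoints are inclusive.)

Process intervals by earliest right end; each time one isn't hit yet, stab at its right endpoint.
By right end: [2,4]  [4,7]  [7,8]  [5,10]  [8,12]  [9,14]  [15,16]  [14,17]  [16,18]
[2,4] uncovered → point at 4; [7,8] uncovered → point at 8; [9,14] uncovered → point at 14; [15,16] uncovered → point at 16.
Points: 4, 8, 14, 16 (4 total).

4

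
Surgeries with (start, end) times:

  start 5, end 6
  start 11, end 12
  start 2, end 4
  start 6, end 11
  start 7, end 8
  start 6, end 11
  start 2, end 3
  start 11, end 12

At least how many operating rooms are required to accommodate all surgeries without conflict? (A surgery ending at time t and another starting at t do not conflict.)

Events (time:±→running): 2:+→1 2:+→2 3:-→1 4:-→0 5:+→1 6:-→0 6:+→1 6:+→2 7:+→3 … peak 3.

3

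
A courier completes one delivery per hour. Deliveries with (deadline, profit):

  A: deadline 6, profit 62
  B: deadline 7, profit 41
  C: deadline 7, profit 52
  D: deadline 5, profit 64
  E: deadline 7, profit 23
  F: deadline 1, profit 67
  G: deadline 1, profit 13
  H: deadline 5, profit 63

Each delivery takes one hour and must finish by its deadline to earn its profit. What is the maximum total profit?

372

Sort by profit descending; place each in the latest free slot ≤ its deadline.
By profit: F(d1,67), D(d5,64), H(d5,63), A(d6,62), C(d7,52), B(d7,41), E(d7,23), G(d1,13)
F→slot 1; D→slot 5; H→slot 4; A→slot 6; C→slot 7; B→slot 3; E→slot 2; G skipped.
Profit = 67 + 23 + 41 + 63 + 64 + 62 + 52 = 372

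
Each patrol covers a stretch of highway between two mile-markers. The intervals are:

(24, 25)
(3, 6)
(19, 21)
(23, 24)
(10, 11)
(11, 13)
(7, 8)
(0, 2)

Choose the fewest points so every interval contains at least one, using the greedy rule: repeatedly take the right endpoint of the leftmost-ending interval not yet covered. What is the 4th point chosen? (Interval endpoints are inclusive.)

11

By right end: [0,2]  [3,6]  [7,8]  [10,11]  [11,13]  [19,21]  [23,24]  [24,25]
[0,2] uncovered → point at 2; [3,6] uncovered → point at 6; [7,8] uncovered → point at 8; [10,11] uncovered → point at 11; [19,21] uncovered → point at 21; [23,24] uncovered → point at 24.
Points: 2, 6, 8, 11, 21, 24 (6 total).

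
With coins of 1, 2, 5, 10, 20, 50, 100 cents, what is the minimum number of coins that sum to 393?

393 − 3×100→93 − 1×50→43 − 2×20→3 − 1×2→1 − 1×1→0
Total coins = 3 + 1 + 2 + 1 + 1 = 8

8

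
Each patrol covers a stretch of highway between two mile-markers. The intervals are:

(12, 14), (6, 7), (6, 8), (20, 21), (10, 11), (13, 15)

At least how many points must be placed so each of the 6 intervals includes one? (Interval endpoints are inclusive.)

By right end: [6,7]  [6,8]  [10,11]  [12,14]  [13,15]  [20,21]
[6,7] uncovered → point at 7; [10,11] uncovered → point at 11; [12,14] uncovered → point at 14; [20,21] uncovered → point at 21.
Points: 7, 11, 14, 21 (4 total).

4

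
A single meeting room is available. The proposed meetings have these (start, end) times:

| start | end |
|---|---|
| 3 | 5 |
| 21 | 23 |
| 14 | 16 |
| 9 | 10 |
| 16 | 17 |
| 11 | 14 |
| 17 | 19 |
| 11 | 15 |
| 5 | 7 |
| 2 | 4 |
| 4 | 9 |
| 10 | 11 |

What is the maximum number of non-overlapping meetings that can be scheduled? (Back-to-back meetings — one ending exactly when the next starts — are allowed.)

9

Sort by end time and greedily take each interval whose start is ≥ the last chosen end.
By end time: (2,4), (3,5), (5,7), (4,9), (9,10), (10,11), (11,14), (11,15), (14,16), (16,17), (17,19), (21,23).
Pick (2,4); next start ≥ 4 → (5,7); next start ≥ 7 → (9,10); next start ≥ 10 → (10,11); next start ≥ 11 → (11,14); next start ≥ 14 → (14,16); next start ≥ 16 → (16,17); next start ≥ 17 → (17,19); next start ≥ 19 → (21,23).
Selected 9 meetings.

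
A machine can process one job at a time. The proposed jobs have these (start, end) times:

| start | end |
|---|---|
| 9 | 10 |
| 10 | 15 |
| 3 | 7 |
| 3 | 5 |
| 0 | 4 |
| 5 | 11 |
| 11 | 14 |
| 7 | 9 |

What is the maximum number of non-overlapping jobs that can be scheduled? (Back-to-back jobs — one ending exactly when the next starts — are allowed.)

4

Sort by end time and greedily take each interval whose start is ≥ the last chosen end.
By end time: (0,4), (3,5), (3,7), (7,9), (9,10), (5,11), (11,14), (10,15).
Pick (0,4); next start ≥ 4 → (7,9); next start ≥ 9 → (9,10); next start ≥ 10 → (11,14).
Selected 4 jobs.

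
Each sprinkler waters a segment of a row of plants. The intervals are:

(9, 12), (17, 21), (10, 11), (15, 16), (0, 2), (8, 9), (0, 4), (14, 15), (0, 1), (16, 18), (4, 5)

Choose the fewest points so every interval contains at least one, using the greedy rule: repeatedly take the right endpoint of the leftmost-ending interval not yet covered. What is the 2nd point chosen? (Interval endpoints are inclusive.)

5

Sort by right endpoint; whenever an interval is uncovered, place a point at its right end.
By right end: [0,1]  [0,2]  [0,4]  [4,5]  [8,9]  [10,11]  [9,12]  [14,15]  [15,16]  [16,18]  [17,21]
[0,1] uncovered → point at 1; [4,5] uncovered → point at 5; [8,9] uncovered → point at 9; [10,11] uncovered → point at 11; [14,15] uncovered → point at 15; [16,18] uncovered → point at 18.
Points: 1, 5, 9, 11, 15, 18 (6 total).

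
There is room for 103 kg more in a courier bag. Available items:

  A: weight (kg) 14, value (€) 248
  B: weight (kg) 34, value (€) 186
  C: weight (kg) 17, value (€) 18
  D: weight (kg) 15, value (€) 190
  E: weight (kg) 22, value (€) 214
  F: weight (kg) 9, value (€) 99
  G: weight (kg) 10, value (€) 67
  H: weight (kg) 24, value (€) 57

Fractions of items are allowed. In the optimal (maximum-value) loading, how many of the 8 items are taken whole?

5

Ratios (sorted): A 17.71, D 12.67, F 11.00, E 9.73, G 6.70, B 5.47, H 2.38, C 1.06
take A (14 @ 248); take D (15 @ 190); take F (9 @ 99); take E (22 @ 214); take G (10 @ 67); take 33/34 of B → 180.53. Capacity used 103/103.
5 item(s) taken whole; one partial (take 33/34 of B).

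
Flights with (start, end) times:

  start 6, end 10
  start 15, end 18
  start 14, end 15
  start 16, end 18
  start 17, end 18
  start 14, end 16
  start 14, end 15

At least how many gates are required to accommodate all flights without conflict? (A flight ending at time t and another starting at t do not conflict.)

3

The answer is the maximum number of intervals overlapping at any instant.
Events (time:±→running): 6:+→1 10:-→0 14:+→1 14:+→2 14:+→3 … peak 3.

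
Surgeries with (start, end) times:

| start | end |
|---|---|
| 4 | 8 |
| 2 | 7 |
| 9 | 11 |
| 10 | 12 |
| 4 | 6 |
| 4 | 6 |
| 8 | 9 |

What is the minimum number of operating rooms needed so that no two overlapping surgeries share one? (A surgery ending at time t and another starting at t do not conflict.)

The answer is the maximum number of intervals overlapping at any instant.
Events (time:±→running): 2:+→1 4:+→2 4:+→3 4:+→4 … peak 4.

4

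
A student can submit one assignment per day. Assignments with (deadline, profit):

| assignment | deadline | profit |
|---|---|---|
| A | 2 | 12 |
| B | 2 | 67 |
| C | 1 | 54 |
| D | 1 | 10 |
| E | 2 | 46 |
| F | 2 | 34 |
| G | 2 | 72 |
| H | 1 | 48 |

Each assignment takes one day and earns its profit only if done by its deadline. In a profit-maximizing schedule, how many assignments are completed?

Profit order: G=72 B=67 C=54 H=48 E=46 F=34 A=12 D=10
Assign: G→slot 2, B→slot 1, C skipped, H skipped, E skipped, F skipped, A skipped, D skipped.
Slots: [1:B] [2:G]
2 of 8 scheduled.

2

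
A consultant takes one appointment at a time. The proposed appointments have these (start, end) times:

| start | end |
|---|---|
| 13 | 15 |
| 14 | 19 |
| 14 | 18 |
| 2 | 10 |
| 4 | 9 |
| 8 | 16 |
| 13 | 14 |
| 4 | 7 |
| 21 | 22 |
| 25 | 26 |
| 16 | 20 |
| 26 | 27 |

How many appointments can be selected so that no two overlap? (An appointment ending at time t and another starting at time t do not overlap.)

6

Order by finish time; keep every interval that doesn't clash with the previous kept one.
Sorted by end: (4,7)  (4,9)  (2,10)  (13,14)  (13,15)  (8,16)  (14,18)  (14,19)  (16,20)  (21,22)  (25,26)  (26,27)
take (4,7); skip (2,10); take (13,14); take (14,18); take (21,22); take (25,26); take (26,27).
Selected 6 appointments.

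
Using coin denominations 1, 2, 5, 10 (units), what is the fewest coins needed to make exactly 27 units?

Use the largest denomination that fits, subtract, and repeat.
27 = 2×10 + 1×5 + 1×2
Total coins = 2 + 1 + 1 = 4

4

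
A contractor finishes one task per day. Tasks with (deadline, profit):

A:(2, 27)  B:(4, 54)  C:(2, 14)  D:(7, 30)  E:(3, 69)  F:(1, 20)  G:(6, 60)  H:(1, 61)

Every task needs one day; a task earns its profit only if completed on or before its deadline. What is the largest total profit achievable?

301

Profit order: E=69 H=61 G=60 B=54 D=30 A=27 F=20 C=14
Assign: E→slot 3, H→slot 1, G→slot 6, B→slot 4, D→slot 7, A→slot 2, F skipped, C skipped.
Slots: [1:H] [2:A] [3:E] [4:B] [6:G] [7:D]
Profit = 61 + 27 + 69 + 54 + 60 + 30 = 301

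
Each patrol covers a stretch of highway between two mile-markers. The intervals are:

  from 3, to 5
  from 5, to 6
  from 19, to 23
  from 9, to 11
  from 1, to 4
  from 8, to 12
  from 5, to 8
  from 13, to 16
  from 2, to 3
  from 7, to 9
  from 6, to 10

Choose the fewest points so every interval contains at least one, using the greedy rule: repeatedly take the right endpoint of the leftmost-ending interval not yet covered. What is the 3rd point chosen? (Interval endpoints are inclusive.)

9

Process intervals by earliest right end; each time one isn't hit yet, stab at its right endpoint.
By right end: [2,3]  [1,4]  [3,5]  [5,6]  [5,8]  [7,9]  [6,10]  [9,11]  [8,12]  [13,16]  [19,23]
[2,3] uncovered → point at 3; [5,6] uncovered → point at 6; [7,9] uncovered → point at 9; [13,16] uncovered → point at 16; [19,23] uncovered → point at 23.
Points: 3, 6, 9, 16, 23 (5 total).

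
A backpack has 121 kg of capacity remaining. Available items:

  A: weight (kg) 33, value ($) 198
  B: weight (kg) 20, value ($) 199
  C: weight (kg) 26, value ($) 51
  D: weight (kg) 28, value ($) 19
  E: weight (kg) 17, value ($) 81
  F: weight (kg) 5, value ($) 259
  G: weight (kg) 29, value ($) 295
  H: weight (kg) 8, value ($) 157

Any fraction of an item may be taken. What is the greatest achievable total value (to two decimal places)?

Greedy by value/weight ratio, highest first.
Ratios (sorted): F 51.80, H 19.62, G 10.17, B 9.95, A 6.00, E 4.76, C 1.96, D 0.68
take F (5 @ 259); take H (8 @ 157); take G (29 @ 295); take B (20 @ 199); take A (33 @ 198); take E (17 @ 81); take 9/26 of C → 17.65. Capacity used 121/121.
Total value = 1206.65

1206.65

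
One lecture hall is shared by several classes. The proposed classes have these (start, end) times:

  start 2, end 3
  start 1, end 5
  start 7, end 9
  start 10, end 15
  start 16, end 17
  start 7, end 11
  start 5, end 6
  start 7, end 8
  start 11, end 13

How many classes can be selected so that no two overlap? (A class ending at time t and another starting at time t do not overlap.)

By end time: (2,3), (1,5), (5,6), (7,8), (7,9), (7,11), (11,13), (10,15), (16,17).
Pick (2,3); next start ≥ 3 → (5,6); next start ≥ 6 → (7,8); next start ≥ 8 → (11,13); next start ≥ 13 → (16,17).
Selected 5 classes.

5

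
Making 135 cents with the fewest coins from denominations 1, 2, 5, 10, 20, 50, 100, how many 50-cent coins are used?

135 − 1×100→35 − 1×20→15 − 1×10→5 − 1×5→0
Count of 50: 0

0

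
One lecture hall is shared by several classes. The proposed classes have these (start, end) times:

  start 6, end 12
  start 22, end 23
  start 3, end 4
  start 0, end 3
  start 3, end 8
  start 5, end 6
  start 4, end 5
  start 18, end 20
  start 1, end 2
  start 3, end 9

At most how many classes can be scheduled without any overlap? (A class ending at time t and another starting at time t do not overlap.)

Order by finish time; keep every interval that doesn't clash with the previous kept one.
Sorted by end: (1,2)  (0,3)  (3,4)  (4,5)  (5,6)  (3,8)  (3,9)  (6,12)  (18,20)  (22,23)
take (1,2); skip (0,3); take (3,4); take (4,5); take (5,6); take (6,12); take (18,20); take (22,23).
Selected 7 classes.

7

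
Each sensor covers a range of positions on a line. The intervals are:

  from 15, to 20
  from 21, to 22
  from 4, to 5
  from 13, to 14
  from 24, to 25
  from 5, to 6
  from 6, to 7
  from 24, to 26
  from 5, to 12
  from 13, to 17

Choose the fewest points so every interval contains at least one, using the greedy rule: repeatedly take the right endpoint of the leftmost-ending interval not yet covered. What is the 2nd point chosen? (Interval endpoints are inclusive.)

7

By right end: [4,5]  [5,6]  [6,7]  [5,12]  [13,14]  [13,17]  [15,20]  [21,22]  [24,25]  [24,26]
[4,5] uncovered → point at 5; [6,7] uncovered → point at 7; [13,14] uncovered → point at 14; [15,20] uncovered → point at 20; [21,22] uncovered → point at 22; [24,25] uncovered → point at 25.
Points: 5, 7, 14, 20, 22, 25 (6 total).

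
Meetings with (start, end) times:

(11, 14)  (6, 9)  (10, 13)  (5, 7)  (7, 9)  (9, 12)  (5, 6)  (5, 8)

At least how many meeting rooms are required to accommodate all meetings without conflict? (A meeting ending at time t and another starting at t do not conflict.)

The answer is the maximum number of intervals overlapping at any instant.
Events (time:±→running): 5:+→1 5:+→2 5:+→3 … peak 3.

3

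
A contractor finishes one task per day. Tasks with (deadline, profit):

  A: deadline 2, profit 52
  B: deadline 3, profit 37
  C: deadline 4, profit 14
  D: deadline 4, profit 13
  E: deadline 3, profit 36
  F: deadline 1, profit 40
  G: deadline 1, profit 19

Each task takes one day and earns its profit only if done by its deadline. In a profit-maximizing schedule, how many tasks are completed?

Take jobs in profit order; each goes to the latest open slot no later than its deadline.
Profit order: A=52 F=40 B=37 E=36 G=19 C=14 D=13
Assign: A→slot 2, F→slot 1, B→slot 3, E skipped, G skipped, C→slot 4, D skipped.
Slots: [1:F] [2:A] [3:B] [4:C]
4 of 7 scheduled.

4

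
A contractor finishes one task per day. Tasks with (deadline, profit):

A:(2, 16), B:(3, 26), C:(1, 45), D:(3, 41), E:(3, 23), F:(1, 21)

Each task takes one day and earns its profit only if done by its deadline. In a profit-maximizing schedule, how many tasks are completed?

3

By profit: C(d1,45), D(d3,41), B(d3,26), E(d3,23), F(d1,21), A(d2,16)
C→slot 1; D→slot 3; B→slot 2; E skipped; F skipped; A skipped.
3 of 6 scheduled.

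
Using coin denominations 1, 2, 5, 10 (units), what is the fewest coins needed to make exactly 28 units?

28 − 2×10→8 − 1×5→3 − 1×2→1 − 1×1→0
Total coins = 2 + 1 + 1 + 1 = 5

5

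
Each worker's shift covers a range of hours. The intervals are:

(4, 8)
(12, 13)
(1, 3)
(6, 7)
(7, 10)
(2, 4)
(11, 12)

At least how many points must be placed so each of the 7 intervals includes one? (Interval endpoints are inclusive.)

Sorted: [1,3] [2,4] [6,7] [4,8] [7,10] [11,12] [12,13]
{[1,3],[2,4]} hit by 3; {[6,7],[4,8],[7,10]} hit by 7; {[11,12],[12,13]} hit by 12.
Points: 3, 7, 12 (3 total).

3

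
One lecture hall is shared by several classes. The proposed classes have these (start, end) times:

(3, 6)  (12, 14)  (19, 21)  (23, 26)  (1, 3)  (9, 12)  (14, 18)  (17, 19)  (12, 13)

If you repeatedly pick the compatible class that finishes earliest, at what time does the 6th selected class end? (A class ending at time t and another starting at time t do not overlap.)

21

By end time: (1,3), (3,6), (9,12), (12,13), (12,14), (14,18), (17,19), (19,21), (23,26).
Pick (1,3); next start ≥ 3 → (3,6); next start ≥ 6 → (9,12); next start ≥ 12 → (12,13); next start ≥ 13 → (14,18); next start ≥ 18 → (19,21); next start ≥ 21 → (23,26).
Selected: (1,3) (3,6) (9,12) (12,13) (14,18) (19,21) (23,26)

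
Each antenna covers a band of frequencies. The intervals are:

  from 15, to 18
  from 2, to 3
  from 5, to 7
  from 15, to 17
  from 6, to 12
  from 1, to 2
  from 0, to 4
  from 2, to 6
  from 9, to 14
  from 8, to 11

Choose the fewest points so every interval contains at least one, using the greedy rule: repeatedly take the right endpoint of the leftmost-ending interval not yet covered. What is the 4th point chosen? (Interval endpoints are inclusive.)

By right end: [1,2]  [2,3]  [0,4]  [2,6]  [5,7]  [8,11]  [6,12]  [9,14]  [15,17]  [15,18]
[1,2] uncovered → point at 2; [5,7] uncovered → point at 7; [8,11] uncovered → point at 11; [15,17] uncovered → point at 17.
Points: 2, 7, 11, 17 (4 total).

17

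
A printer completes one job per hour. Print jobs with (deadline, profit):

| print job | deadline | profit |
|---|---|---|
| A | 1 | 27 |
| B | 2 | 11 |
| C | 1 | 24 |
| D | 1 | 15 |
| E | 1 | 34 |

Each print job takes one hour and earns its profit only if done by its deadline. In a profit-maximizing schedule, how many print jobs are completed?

2

Sort by profit descending; place each in the latest free slot ≤ its deadline.
Profit order: E=34 A=27 C=24 D=15 B=11
Assign: E→slot 1, A skipped, C skipped, D skipped, B→slot 2.
Slots: [1:E] [2:B]
2 of 5 scheduled.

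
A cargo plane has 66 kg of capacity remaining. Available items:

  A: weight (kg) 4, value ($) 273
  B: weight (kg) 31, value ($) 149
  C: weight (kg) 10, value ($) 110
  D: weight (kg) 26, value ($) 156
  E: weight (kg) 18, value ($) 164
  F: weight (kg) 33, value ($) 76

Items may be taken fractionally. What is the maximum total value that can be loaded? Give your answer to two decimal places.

Ratios (sorted): A 68.25, C 11.00, E 9.11, D 6.00, B 4.81, F 2.30
take A (4 @ 273); take C (10 @ 110); take E (18 @ 164); take D (26 @ 156); take 8/31 of B → 38.45. Capacity used 66/66.
Total value = 741.45

741.45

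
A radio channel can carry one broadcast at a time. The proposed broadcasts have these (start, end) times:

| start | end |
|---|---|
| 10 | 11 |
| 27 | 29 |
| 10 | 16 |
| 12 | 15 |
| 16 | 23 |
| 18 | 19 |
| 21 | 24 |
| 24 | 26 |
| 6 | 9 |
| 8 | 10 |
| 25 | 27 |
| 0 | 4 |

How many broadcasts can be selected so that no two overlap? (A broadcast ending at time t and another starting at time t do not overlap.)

Greedy by earliest finish: after sorting by end time, pick each interval compatible with the last pick.
By end time: (0,4), (6,9), (8,10), (10,11), (12,15), (10,16), (18,19), (16,23), (21,24), (24,26), (25,27), (27,29).
Pick (0,4); next start ≥ 4 → (6,9); next start ≥ 9 → (10,11); next start ≥ 11 → (12,15); next start ≥ 15 → (18,19); next start ≥ 19 → (21,24); next start ≥ 24 → (24,26); next start ≥ 26 → (27,29).
Selected 8 broadcasts.

8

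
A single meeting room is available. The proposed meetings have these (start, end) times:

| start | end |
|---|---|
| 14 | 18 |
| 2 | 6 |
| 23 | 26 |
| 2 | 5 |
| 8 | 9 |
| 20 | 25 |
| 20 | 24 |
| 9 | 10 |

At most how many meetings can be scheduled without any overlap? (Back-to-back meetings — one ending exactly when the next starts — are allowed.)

5

Order by finish time; keep every interval that doesn't clash with the previous kept one.
By end time: (2,5), (2,6), (8,9), (9,10), (14,18), (20,24), (20,25), (23,26).
Pick (2,5); next start ≥ 5 → (8,9); next start ≥ 9 → (9,10); next start ≥ 10 → (14,18); next start ≥ 18 → (20,24).
Selected 5 meetings.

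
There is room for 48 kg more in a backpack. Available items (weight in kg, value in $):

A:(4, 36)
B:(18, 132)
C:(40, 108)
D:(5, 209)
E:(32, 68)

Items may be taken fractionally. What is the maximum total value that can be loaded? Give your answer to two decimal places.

433.70

Ratios (sorted): D 41.80, A 9.00, B 7.33, C 2.70, E 2.12
take D (5 @ 209); take A (4 @ 36); take B (18 @ 132); take 21/40 of C → 56.70. Capacity used 48/48.
Total value = 433.70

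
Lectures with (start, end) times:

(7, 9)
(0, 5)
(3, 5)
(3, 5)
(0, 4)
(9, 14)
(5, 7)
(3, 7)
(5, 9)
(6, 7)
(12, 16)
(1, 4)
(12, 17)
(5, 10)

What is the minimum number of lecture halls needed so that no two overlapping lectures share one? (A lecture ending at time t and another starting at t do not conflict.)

starts: [0, 0, 1, 3, 3, 3, 5, 5, 5, 6, 7, 9, 12, 12]
ends:   [4, 4, 5, 5, 5, 7, 7, 7, 9, 9, 10, 14, 16, 17]
s0→1 s0→2 s1→3 s3→4 s3→5 s3→6  — peak 6.

6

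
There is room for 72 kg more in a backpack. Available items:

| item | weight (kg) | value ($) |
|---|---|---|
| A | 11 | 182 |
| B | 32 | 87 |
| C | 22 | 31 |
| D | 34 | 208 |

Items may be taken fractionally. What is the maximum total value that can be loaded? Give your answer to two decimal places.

463.41

Sort by value per unit weight and fill in that order.
Ratios (sorted): A 16.55, D 6.12, B 2.72, C 1.41
take A (11 @ 182); take D (34 @ 208); take 27/32 of B → 73.41. Capacity used 72/72.
Total value = 463.41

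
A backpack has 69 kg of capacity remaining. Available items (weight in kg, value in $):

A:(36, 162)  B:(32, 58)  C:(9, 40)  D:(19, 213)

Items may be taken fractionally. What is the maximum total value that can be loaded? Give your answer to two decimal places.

Sort by value per unit weight and fill in that order.
Order: D (213/19=11.21) > A (162/36=4.50) > C (40/9=4.44) > B (58/32=1.81)
Fill: take D (19 @ 213) → take A (36 @ 162) → take C (9 @ 40) → take 5/32 of B → 9.06; 69/69 used.
Total value = 424.06

424.06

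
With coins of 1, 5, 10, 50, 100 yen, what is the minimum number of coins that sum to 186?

7

Greedy: take as many of the largest coin as possible, then repeat with the remainder.
186 − 1×100→86 − 1×50→36 − 3×10→6 − 1×5→1 − 1×1→0
Total coins = 1 + 1 + 3 + 1 + 1 = 7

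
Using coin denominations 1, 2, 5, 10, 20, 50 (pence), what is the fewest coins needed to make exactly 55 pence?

2

Use the largest denomination that fits, subtract, and repeat.
55 = 1×50 + 1×5
Total coins = 1 + 1 = 2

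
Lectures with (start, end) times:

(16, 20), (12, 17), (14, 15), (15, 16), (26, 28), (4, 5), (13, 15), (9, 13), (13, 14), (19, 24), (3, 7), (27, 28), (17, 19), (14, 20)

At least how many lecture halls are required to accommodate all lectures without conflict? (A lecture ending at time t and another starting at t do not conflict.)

4

Events (time:±→running): 3:+→1 4:+→2 5:-→1 7:-→0 9:+→1 12:+→2 13:-→1 13:+→2 13:+→3 14:-→2 14:+→3 14:+→4 … peak 4.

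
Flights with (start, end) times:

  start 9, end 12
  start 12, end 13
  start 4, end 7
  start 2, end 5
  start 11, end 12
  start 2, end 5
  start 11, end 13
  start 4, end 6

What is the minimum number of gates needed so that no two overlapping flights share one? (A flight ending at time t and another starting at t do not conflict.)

4

starts: [2, 2, 4, 4, 9, 11, 11, 12]
ends:   [5, 5, 6, 7, 12, 12, 13, 13]
s2→1 s2→2 s4→3 s4→4  — peak 4.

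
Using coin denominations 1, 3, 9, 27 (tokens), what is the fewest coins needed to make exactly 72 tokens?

4

Use the largest denomination that fits, subtract, and repeat.
72 − 2×27→18 − 2×9→0
Total coins = 2 + 2 = 4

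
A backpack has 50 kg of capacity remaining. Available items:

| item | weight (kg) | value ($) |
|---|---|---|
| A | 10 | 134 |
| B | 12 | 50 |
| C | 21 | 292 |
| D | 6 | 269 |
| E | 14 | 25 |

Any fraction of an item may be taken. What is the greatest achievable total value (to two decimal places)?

746.79

Greedy by value/weight ratio, highest first.
Order: D (269/6=44.83) > C (292/21=13.90) > A (134/10=13.40) > B (50/12=4.17) > E (25/14=1.79)
Fill: take D (6 @ 269) → take C (21 @ 292) → take A (10 @ 134) → take B (12 @ 50) → take 1/14 of E → 1.79; 50/50 used.
Total value = 746.79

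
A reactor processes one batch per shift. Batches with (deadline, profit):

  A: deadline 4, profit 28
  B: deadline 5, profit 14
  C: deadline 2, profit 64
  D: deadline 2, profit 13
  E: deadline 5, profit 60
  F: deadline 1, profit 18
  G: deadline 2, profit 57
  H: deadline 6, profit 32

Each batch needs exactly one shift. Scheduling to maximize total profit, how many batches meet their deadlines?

6

Sort by profit descending; place each in the latest free slot ≤ its deadline.
Profit order: C=64 E=60 G=57 H=32 A=28 F=18 B=14 D=13
Assign: C→slot 2, E→slot 5, G→slot 1, H→slot 6, A→slot 4, F skipped, B→slot 3, D skipped.
Slots: [1:G] [2:C] [3:B] [4:A] [5:E] [6:H]
6 of 8 scheduled.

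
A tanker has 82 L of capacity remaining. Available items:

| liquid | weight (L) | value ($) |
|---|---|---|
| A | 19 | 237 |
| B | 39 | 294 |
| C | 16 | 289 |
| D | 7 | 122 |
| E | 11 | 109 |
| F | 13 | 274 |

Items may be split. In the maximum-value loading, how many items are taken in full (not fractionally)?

5

Greedy by value/weight ratio, highest first.
Order: F (274/13=21.08) > C (289/16=18.06) > D (122/7=17.43) > A (237/19=12.47) > E (109/11=9.91) > B (294/39=7.54)
Fill: take F (13 @ 274) → take C (16 @ 289) → take D (7 @ 122) → take A (19 @ 237) → take E (11 @ 109) → take 16/39 of B → 120.62; 82/82 used.
5 item(s) taken whole; one partial (take 16/39 of B).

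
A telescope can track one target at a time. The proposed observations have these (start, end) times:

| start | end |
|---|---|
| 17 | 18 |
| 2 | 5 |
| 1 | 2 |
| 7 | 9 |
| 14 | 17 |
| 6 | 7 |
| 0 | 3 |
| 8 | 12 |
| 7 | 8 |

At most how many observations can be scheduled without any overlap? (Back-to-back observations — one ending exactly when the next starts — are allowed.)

7

Sorted by end: (1,2)  (0,3)  (2,5)  (6,7)  (7,8)  (7,9)  (8,12)  (14,17)  (17,18)
take (1,2); skip (0,3); take (2,5); take (6,7); take (7,8); take (8,12); take (14,17); take (17,18).
Selected 7 observations.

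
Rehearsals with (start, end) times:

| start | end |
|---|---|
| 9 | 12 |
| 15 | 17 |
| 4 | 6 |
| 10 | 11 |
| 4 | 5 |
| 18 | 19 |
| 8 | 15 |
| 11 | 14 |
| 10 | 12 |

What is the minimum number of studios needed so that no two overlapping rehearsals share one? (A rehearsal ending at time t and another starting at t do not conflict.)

4

The answer is the maximum number of intervals overlapping at any instant.
starts: [4, 4, 8, 9, 10, 10, 11, 15, 18]
ends:   [5, 6, 11, 12, 12, 14, 15, 17, 19]
s4→1 s4→2 e5→1 e6→0 s8→1 s9→2 s10→3 s10→4  — peak 4.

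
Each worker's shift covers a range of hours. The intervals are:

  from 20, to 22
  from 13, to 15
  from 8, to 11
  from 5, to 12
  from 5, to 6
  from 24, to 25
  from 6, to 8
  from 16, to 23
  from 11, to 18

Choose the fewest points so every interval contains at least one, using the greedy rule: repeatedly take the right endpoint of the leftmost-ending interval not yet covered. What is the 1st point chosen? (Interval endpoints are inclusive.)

6

Sort by right endpoint; whenever an interval is uncovered, place a point at its right end.
Sorted: [5,6] [6,8] [8,11] [5,12] [13,15] [11,18] [20,22] [16,23] [24,25]
{[5,6],[6,8]} hit by 6; {[8,11],[5,12]} hit by 11; {[13,15],[11,18]} hit by 15; {[20,22],[16,23]} hit by 22; {[24,25]} hit by 25.
Points: 6, 11, 15, 22, 25 (5 total).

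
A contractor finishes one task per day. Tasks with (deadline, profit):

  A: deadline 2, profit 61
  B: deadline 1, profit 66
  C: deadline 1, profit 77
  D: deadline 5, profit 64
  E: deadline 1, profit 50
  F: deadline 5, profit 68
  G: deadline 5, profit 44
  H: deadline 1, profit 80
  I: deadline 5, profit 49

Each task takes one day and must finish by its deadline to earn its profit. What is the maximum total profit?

Profit order: H=80 C=77 F=68 B=66 D=64 A=61 E=50 I=49 G=44
Assign: H→slot 1, C skipped, F→slot 5, B skipped, D→slot 4, A→slot 2, E skipped, I→slot 3, G skipped.
Slots: [1:H] [2:A] [3:I] [4:D] [5:F]
Profit = 80 + 61 + 49 + 64 + 68 = 322

322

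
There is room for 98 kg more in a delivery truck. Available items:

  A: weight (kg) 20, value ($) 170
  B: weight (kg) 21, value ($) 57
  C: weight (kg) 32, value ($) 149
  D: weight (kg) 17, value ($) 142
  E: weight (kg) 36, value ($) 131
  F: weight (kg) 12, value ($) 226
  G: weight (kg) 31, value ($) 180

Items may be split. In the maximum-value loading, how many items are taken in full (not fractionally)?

Greedy by value/weight ratio, highest first.
Order: F (226/12=18.83) > A (170/20=8.50) > D (142/17=8.35) > G (180/31=5.81) > C (149/32=4.66) > E (131/36=3.64) > B (57/21=2.71)
Fill: take F (12 @ 226) → take A (20 @ 170) → take D (17 @ 142) → take G (31 @ 180) → take 18/32 of C → 83.81; 98/98 used.
4 item(s) taken whole; one partial (take 18/32 of C).

4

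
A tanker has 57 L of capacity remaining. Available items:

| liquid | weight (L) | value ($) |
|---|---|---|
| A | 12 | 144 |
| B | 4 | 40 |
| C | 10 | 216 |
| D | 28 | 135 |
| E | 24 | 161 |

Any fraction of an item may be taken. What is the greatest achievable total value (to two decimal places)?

Greedy by value/weight ratio, highest first.
Ratios (sorted): C 21.60, A 12.00, B 10.00, E 6.71, D 4.82
take C (10 @ 216); take A (12 @ 144); take B (4 @ 40); take E (24 @ 161); take 7/28 of D → 33.75. Capacity used 57/57.
Total value = 594.75

594.75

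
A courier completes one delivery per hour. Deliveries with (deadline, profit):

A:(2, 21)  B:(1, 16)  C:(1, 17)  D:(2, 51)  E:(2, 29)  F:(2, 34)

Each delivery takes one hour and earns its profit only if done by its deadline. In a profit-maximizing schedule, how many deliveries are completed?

2

Take jobs in profit order; each goes to the latest open slot no later than its deadline.
Profit order: D=51 F=34 E=29 A=21 C=17 B=16
Assign: D→slot 2, F→slot 1, E skipped, A skipped, C skipped, B skipped.
Slots: [1:F] [2:D]
2 of 6 scheduled.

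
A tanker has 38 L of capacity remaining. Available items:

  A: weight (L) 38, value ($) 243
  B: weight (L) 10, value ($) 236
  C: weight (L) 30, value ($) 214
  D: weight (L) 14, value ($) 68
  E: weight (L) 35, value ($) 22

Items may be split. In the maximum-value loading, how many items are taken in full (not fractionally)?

Sort by value per unit weight and fill in that order.
Order: B (236/10=23.60) > C (214/30=7.13) > A (243/38=6.39) > D (68/14=4.86) > E (22/35=0.63)
Fill: take B (10 @ 236) → take 28/30 of C → 199.73; 38/38 used.
1 item(s) taken whole; one partial (take 28/30 of C).

1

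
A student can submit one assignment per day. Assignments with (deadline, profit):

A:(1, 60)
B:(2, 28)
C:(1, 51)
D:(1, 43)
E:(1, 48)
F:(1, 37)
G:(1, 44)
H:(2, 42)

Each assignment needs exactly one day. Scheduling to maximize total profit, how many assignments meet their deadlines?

2

Profit order: A=60 C=51 E=48 G=44 D=43 H=42 F=37 B=28
Assign: A→slot 1, C skipped, E skipped, G skipped, D skipped, H→slot 2, F skipped, B skipped.
Slots: [1:A] [2:H]
2 of 8 scheduled.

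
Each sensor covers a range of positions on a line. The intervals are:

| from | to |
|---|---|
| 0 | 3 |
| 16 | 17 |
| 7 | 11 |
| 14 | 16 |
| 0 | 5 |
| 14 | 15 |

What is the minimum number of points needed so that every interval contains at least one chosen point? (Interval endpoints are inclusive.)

4

Sorted: [0,3] [0,5] [7,11] [14,15] [14,16] [16,17]
{[0,3],[0,5]} hit by 3; {[7,11]} hit by 11; {[14,15],[14,16]} hit by 15; {[16,17]} hit by 17.
Points: 3, 11, 15, 17 (4 total).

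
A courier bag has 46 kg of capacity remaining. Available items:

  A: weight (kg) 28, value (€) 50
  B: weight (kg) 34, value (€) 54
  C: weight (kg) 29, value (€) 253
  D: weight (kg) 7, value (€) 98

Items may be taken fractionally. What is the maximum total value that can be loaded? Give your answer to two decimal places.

368.86

Order: D (98/7=14.00) > C (253/29=8.72) > A (50/28=1.79) > B (54/34=1.59)
Fill: take D (7 @ 98) → take C (29 @ 253) → take 10/28 of A → 17.86; 46/46 used.
Total value = 368.86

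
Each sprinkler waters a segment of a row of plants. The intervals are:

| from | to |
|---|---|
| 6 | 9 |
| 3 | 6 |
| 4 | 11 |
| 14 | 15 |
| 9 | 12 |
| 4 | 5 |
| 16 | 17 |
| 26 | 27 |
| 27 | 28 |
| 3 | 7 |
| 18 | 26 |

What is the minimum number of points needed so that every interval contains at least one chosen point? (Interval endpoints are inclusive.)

6

Sort by right endpoint; whenever an interval is uncovered, place a point at its right end.
Sorted: [4,5] [3,6] [3,7] [6,9] [4,11] [9,12] [14,15] [16,17] [18,26] [26,27] [27,28]
{[4,5],[3,6],[3,7]} hit by 5; {[6,9],[4,11],[9,12]} hit by 9; {[14,15]} hit by 15; {[16,17]} hit by 17; {[18,26],[26,27]} hit by 26; {[27,28]} hit by 28.
Points: 5, 9, 15, 17, 26, 28 (6 total).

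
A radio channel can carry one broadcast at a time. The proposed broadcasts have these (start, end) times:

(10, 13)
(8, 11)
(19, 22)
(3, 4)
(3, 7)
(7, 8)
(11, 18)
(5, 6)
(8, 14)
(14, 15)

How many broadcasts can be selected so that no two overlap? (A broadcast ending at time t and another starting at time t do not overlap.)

Sort by end time and greedily take each interval whose start is ≥ the last chosen end.
By end time: (3,4), (5,6), (3,7), (7,8), (8,11), (10,13), (8,14), (14,15), (11,18), (19,22).
Pick (3,4); next start ≥ 4 → (5,6); next start ≥ 6 → (7,8); next start ≥ 8 → (8,11); next start ≥ 11 → (14,15); next start ≥ 15 → (19,22).
Selected 6 broadcasts.

6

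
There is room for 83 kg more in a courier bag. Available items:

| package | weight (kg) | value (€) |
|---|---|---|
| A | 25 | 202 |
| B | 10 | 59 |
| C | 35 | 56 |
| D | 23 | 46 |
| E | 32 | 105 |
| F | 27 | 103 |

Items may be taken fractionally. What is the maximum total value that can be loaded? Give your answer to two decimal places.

Ratios (sorted): A 8.08, B 5.90, F 3.81, E 3.28, D 2.00, C 1.60
take A (25 @ 202); take B (10 @ 59); take F (27 @ 103); take 21/32 of E → 68.91. Capacity used 83/83.
Total value = 432.91

432.91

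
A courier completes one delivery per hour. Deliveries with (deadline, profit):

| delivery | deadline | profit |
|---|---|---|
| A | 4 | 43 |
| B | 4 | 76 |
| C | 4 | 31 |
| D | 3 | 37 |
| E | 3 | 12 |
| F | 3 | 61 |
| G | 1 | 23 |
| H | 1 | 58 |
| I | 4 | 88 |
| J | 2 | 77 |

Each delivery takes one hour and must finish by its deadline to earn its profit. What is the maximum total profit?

302

Profit order: I=88 J=77 B=76 F=61 H=58 A=43 D=37 C=31 G=23 E=12
Assign: I→slot 4, J→slot 2, B→slot 3, F→slot 1, H skipped, A skipped, D skipped, C skipped, G skipped, E skipped.
Slots: [1:F] [2:J] [3:B] [4:I]
Profit = 61 + 77 + 76 + 88 = 302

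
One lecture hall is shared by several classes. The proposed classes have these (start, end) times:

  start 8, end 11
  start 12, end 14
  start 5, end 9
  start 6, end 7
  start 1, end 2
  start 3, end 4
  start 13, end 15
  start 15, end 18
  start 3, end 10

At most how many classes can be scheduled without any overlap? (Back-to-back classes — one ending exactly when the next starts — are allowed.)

6

Sort by end time and greedily take each interval whose start is ≥ the last chosen end.
Sorted by end: (1,2)  (3,4)  (6,7)  (5,9)  (3,10)  (8,11)  (12,14)  (13,15)  (15,18)
take (1,2); take (3,4); take (6,7); skip (5,9); take (8,11); take (12,14); skip (13,15); take (15,18).
Selected 6 classes.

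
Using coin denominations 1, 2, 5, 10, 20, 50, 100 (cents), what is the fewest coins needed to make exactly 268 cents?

7

268 = 2×100 + 1×50 + 1×10 + 1×5 + 1×2 + 1×1
Total coins = 2 + 1 + 1 + 1 + 1 + 1 = 7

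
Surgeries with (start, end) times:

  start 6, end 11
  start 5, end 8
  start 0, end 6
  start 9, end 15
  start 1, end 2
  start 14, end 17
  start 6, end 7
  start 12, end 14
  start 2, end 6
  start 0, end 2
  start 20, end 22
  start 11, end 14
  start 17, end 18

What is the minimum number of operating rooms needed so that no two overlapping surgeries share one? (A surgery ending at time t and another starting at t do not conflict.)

3

Events (time:±→running): 0:+→1 0:+→2 1:+→3 … peak 3.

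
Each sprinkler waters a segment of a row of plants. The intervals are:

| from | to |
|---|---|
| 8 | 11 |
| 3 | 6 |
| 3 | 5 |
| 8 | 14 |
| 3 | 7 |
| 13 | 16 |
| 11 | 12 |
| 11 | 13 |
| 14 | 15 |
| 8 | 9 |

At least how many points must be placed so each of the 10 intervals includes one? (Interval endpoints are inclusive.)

Sorted: [3,5] [3,6] [3,7] [8,9] [8,11] [11,12] [11,13] [8,14] [14,15] [13,16]
{[3,5],[3,6],[3,7]} hit by 5; {[8,9],[8,11]} hit by 9; {[11,12],[11,13],[8,14]} hit by 12; {[14,15],[13,16]} hit by 15.
Points: 5, 9, 12, 15 (4 total).

4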